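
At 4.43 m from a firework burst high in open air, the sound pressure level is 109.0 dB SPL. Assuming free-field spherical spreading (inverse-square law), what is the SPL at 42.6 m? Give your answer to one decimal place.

For a point source in a free field, ΔL = −20·log₁₀(d₂/d₁).
ΔL = −20·log₁₀(42.6/4.43) = -19.66 dB, so L₂ = 109.0 + (-19.66) = 89.3 dB SPL.

89.3 dB SPL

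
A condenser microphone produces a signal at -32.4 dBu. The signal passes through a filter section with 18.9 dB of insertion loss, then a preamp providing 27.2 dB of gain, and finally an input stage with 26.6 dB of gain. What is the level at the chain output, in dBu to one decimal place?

+2.5 dBu

Gain stages sum in dB:
-32.4 − 18.9 + 27.2 + 26.6 = +2.5 dBu.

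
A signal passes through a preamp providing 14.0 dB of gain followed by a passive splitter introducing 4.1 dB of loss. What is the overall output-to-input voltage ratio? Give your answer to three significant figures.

3.13

Net gain = 14.0 + (−4.1) = 9.9 dB.
Voltage ratio = 10^(9.9/20) = 3.13.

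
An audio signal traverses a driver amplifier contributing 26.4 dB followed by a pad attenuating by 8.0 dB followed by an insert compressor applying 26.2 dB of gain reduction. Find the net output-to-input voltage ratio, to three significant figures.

Net gain = 26.4 + (−8.0) + (−26.2) = -7.8 dB.
Voltage ratio = 10^(-7.8/20) = 0.407.

0.407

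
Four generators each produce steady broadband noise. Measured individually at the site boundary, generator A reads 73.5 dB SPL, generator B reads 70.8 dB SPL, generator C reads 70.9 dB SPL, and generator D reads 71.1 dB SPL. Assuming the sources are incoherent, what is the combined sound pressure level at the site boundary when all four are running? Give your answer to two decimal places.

Uncorrelated sources add in intensity (power), not in dB.
L_total = 10·log₁₀(10^(73.5/10) + 10^(70.8/10) + 10^(70.9/10) + 10^(71.1/10)) = 10·log₁₀(59600000) = 77.75 dB SPL.

77.75 dB SPL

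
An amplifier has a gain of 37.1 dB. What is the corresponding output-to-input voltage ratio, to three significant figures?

71.6

Voltage ratio = 10^(dB/20).
10^(37.1/20) = 10^(1.855) = 71.6.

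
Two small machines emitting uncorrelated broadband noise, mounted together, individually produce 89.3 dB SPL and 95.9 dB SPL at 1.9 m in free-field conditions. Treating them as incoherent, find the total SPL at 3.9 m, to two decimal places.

90.51 dB SPL

Combined at 1.9 m: 10·log₁₀(10^(89.3/10)+10^(95.9/10)) = 96.759 dB SPL.
Then apply −20·log₁₀(3.9/1.9) = -6.246 dB → 90.51 dB SPL.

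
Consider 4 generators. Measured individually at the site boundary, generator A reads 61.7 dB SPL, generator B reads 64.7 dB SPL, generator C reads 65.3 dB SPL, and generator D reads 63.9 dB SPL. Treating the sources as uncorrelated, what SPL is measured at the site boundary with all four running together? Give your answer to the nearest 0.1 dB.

70.1 dB SPL

Incoherent sources sum as intensities:
L_total = 10·log₁₀(10^(61.7/10) + 10^(64.7/10) + 10^(65.3/10) + 10^(63.9/10)) = 10·log₁₀(10270000) = 70.1 dB SPL.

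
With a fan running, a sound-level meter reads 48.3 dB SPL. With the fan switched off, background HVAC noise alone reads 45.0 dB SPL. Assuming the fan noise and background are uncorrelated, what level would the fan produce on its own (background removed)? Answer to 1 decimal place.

45.6 dB SPL

Remove the background by subtracting linear intensities:
L_src = 10·log₁₀(10^(48.3/10) − 10^(45.0/10)) = 10·log₁₀(35990) = 45.6 dB SPL.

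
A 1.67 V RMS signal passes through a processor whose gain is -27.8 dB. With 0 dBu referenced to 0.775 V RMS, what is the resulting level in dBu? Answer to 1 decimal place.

Input level: 20·log₁₀(1.67/0.775) = 6.67 dBu.
Output: 6.67 − 27.8 = -21.1 dBu.

-21.1 dBu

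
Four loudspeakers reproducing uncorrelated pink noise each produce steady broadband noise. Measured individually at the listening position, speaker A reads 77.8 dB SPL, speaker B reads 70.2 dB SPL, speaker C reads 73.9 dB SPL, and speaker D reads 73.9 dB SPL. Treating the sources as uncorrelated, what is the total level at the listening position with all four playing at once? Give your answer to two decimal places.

80.79 dB SPL

Add the sources as powers (linear), then convert back to dB:
L_total = 10·log₁₀(10^(77.8/10) + 10^(70.2/10) + 10^(73.9/10) + 10^(73.9/10)) = 10·log₁₀(119800000) = 80.79 dB SPL.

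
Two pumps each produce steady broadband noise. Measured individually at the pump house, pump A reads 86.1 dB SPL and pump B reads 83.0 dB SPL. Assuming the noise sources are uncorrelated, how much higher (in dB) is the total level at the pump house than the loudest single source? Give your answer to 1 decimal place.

Add the sources as powers (linear), then convert back to dB:
L_total = 10·log₁₀(10^(86.1/10) + 10^(83.0/10)) = 87.83 dB SPL.
Excess over the loudest (86.1 dB): 87.83 − 86.1 = 1.7 dB.

1.7 dB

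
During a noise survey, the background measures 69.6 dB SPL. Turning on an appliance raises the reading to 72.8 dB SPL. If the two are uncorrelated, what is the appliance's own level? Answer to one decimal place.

70.0 dB SPL

Remove the background by subtracting linear intensities:
L_src = 10·log₁₀(10^(72.8/10) − 10^(69.6/10)) = 10·log₁₀(9934000) = 70.0 dB SPL.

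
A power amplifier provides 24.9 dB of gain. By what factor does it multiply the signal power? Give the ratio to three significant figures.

309

Power ratio = 10^(dB/10).
10^(24.9/10) = 10^(2.490) = 309.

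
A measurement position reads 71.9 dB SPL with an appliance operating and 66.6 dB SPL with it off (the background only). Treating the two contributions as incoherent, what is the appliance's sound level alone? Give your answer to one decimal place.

70.4 dB SPL

Subtract intensities: L_src = 10·log₁₀(10^(L_total/10) − 10^(L_bg/10)).
L_src = 10·log₁₀(10^(71.9/10) − 10^(66.6/10)) = 10·log₁₀(10920000) = 70.4 dB SPL.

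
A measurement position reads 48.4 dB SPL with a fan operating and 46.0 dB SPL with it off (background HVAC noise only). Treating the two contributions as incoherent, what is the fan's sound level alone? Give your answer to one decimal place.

44.7 dB SPL

Remove the background by subtracting linear intensities:
L_src = 10·log₁₀(10^(48.4/10) − 10^(46.0/10)) = 10·log₁₀(29370) = 44.7 dB SPL.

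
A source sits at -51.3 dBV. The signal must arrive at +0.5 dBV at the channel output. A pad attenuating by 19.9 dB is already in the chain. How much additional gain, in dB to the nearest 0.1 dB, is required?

71.7 dB

The required make-up gain is the shortfall in the dB sum.
G = +0.5 − (-51.3) + 19.9 = 71.7 dB.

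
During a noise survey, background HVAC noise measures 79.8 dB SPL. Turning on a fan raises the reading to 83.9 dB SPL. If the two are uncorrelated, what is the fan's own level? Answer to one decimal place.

81.8 dB SPL

Subtract intensities: L_src = 10·log₁₀(10^(L_total/10) − 10^(L_bg/10)).
L_src = 10·log₁₀(10^(83.9/10) − 10^(79.8/10)) = 10·log₁₀(150000000) = 81.8 dB SPL.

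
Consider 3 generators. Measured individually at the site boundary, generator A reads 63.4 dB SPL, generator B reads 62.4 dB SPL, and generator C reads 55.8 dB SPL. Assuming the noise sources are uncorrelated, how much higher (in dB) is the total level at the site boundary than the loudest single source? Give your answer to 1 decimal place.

Add the sources as powers (linear), then convert back to dB:
L_total = 10·log₁₀(10^(63.4/10) + 10^(62.4/10) + 10^(55.8/10)) = 66.34 dB SPL.
Excess over the loudest (63.4 dB): 66.34 − 63.4 = 2.9 dB.

2.9 dB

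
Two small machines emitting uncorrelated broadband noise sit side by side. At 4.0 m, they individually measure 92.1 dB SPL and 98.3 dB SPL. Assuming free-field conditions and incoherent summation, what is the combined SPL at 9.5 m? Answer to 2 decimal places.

Combined at 4.0 m: 10·log₁₀(10^(92.1/10)+10^(98.3/10)) = 99.234 dB SPL.
Then apply −20·log₁₀(9.5/4.0) = -7.513 dB → 91.72 dB SPL.

91.72 dB SPL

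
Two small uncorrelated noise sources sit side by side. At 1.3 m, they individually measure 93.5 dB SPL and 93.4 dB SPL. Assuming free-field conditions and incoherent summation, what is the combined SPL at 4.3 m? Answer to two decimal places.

Combined at 1.3 m: 10·log₁₀(10^(93.5/10)+10^(93.4/10)) = 96.461 dB SPL.
Then apply −20·log₁₀(4.3/1.3) = -10.391 dB → 86.07 dB SPL.

86.07 dB SPL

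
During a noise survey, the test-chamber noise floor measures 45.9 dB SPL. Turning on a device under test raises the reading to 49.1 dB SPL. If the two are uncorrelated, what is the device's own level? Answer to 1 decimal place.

46.3 dB SPL

Subtract intensities: L_src = 10·log₁₀(10^(L_total/10) − 10^(L_bg/10)).
L_src = 10·log₁₀(10^(49.1/10) − 10^(45.9/10)) = 10·log₁₀(42380) = 46.3 dB SPL.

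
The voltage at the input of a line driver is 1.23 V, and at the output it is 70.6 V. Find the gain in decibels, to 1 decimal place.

Voltage is an amplitude quantity, so gain = 20·log₁₀(V_out/V_in).
20·log₁₀(70.6/1.23) = 20·log₁₀(57.40) = 35.2 dB.

35.2 dB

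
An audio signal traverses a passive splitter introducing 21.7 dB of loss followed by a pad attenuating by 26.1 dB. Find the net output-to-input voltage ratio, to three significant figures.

Net gain = (−21.7) + (−26.1) = -47.8 dB.
Voltage ratio = 10^(-47.8/20) = 0.00407.

0.00407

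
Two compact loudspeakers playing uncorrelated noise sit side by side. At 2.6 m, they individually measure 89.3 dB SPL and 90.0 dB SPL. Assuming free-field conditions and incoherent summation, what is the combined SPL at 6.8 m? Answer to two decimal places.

Combined at 2.6 m: 10·log₁₀(10^(89.3/10)+10^(90.0/10)) = 92.674 dB SPL.
Then apply −20·log₁₀(6.8/2.6) = -8.351 dB → 84.32 dB SPL.

84.32 dB SPL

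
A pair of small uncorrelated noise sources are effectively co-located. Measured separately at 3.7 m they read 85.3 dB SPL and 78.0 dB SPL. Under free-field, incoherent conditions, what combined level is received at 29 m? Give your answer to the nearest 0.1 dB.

68.2 dB SPL

Combined at 3.7 m: 10·log₁₀(10^(85.3/10)+10^(78.0/10)) = 86.04 dB SPL.
Then apply −20·log₁₀(29/3.7) = -17.88 dB → 68.2 dB SPL.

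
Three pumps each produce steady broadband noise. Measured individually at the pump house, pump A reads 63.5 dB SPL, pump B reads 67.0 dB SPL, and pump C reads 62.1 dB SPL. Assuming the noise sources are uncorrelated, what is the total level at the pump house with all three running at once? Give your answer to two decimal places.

Incoherent sources sum as intensities:
L_total = 10·log₁₀(10^(63.5/10) + 10^(67.0/10) + 10^(62.1/10)) = 10·log₁₀(8872000) = 69.48 dB SPL.

69.48 dB SPL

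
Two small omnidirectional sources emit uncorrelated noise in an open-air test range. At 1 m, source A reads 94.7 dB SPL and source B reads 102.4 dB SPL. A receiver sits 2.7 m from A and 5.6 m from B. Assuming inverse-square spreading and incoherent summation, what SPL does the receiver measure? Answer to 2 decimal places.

89.82 dB SPL

At the listener: L_A = 94.7 − 20·log₁₀(2.7) = 86.073 dB; L_B = 102.4 − 20·log₁₀(5.6) = 87.436 dB.
Combined: 10·log₁₀(10^(86.073/10)+10^(87.436/10)) = 89.82 dB SPL.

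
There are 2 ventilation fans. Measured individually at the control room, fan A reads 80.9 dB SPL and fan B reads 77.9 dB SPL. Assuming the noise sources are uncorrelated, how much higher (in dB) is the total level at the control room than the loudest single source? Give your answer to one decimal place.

1.8 dB

Uncorrelated sources add in intensity (power), not in dB.
L_total = 10·log₁₀(10^(80.9/10) + 10^(77.9/10)) = 82.66 dB SPL.
Excess over the loudest (80.9 dB): 82.66 − 80.9 = 1.8 dB.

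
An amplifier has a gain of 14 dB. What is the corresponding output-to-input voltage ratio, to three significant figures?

5.01

Voltage ratio = 10^(dB/20).
10^(14/20) = 10^(0.7000) = 5.01.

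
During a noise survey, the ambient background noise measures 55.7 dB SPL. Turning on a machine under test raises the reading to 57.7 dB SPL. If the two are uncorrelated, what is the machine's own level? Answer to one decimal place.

53.4 dB SPL

Background correction is a power subtraction:
L_src = 10·log₁₀(10^(57.7/10) − 10^(55.7/10)) = 10·log₁₀(217300) = 53.4 dB SPL.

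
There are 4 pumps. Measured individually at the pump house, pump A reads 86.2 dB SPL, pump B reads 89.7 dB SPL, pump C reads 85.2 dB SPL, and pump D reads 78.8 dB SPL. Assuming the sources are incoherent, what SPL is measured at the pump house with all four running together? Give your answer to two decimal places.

Uncorrelated sources add in intensity (power), not in dB.
L_total = 10·log₁₀(10^(86.2/10) + 10^(89.7/10) + 10^(85.2/10) + 10^(78.8/10)) = 10·log₁₀(1757000000) = 92.45 dB SPL.

92.45 dB SPL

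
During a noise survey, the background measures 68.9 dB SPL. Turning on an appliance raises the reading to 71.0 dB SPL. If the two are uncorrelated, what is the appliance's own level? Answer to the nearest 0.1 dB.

Remove the background by subtracting linear intensities:
L_src = 10·log₁₀(10^(71.0/10) − 10^(68.9/10)) = 10·log₁₀(4827000) = 66.8 dB SPL.

66.8 dB SPL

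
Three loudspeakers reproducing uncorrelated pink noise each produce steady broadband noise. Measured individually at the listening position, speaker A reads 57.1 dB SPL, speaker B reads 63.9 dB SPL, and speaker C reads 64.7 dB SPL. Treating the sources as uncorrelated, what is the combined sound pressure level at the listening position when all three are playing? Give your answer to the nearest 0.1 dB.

Add the sources as powers (linear), then convert back to dB:
L_total = 10·log₁₀(10^(57.1/10) + 10^(63.9/10) + 10^(64.7/10)) = 10·log₁₀(5919000) = 67.7 dB SPL.

67.7 dB SPL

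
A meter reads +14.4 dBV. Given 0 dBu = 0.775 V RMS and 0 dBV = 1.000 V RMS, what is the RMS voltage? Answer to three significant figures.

V = 1.000 V × 10^(+14.4/20).
= 1.000 × 5.248 = 5.25 V.

5.25 V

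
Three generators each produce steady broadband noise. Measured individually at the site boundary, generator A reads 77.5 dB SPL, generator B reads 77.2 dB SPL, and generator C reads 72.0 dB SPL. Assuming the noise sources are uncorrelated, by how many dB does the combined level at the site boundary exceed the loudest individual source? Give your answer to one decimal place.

3.5 dB

Add the sources as powers (linear), then convert back to dB:
L_total = 10·log₁₀(10^(77.5/10) + 10^(77.2/10) + 10^(72.0/10)) = 80.95 dB SPL.
Excess over the loudest (77.5 dB): 80.95 − 77.5 = 3.5 dB.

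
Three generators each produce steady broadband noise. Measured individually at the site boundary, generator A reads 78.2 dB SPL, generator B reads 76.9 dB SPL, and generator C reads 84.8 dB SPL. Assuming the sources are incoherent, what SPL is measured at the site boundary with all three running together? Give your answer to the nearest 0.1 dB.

Uncorrelated sources add in intensity (power), not in dB.
L_total = 10·log₁₀(10^(78.2/10) + 10^(76.9/10) + 10^(84.8/10)) = 10·log₁₀(417000000) = 86.2 dB SPL.

86.2 dB SPL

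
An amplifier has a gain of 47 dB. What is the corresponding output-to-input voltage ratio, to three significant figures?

224

Voltage ratio = 10^(dB/20).
10^(47/20) = 10^(2.350) = 224.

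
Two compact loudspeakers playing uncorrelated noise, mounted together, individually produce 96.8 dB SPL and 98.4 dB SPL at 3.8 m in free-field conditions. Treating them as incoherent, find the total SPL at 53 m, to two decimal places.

Combined at 3.8 m: 10·log₁₀(10^(96.8/10)+10^(98.4/10)) = 100.684 dB SPL.
Then apply −20·log₁₀(53/3.8) = -22.890 dB → 77.79 dB SPL.

77.79 dB SPL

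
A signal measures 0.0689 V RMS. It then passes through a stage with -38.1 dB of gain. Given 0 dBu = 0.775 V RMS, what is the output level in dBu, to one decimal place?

-59.1 dBu

Input level: 20·log₁₀(0.0689/0.775) = -21.02 dBu.
Output: -21.02 − 38.1 = -59.1 dBu.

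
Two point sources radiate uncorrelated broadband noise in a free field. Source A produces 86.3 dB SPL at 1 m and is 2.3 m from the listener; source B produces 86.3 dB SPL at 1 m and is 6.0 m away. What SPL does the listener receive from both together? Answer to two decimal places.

79.66 dB SPL

At the listener: L_A = 86.3 − 20·log₁₀(2.3) = 79.065 dB; L_B = 86.3 − 20·log₁₀(6.0) = 70.737 dB.
Combined: 10·log₁₀(10^(79.065/10)+10^(70.737/10)) = 79.66 dB SPL.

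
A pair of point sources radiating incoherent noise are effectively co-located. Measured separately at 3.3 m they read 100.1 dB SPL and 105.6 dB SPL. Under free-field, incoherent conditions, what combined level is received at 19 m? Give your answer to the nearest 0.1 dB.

91.5 dB SPL

Combined at 3.3 m: 10·log₁₀(10^(100.1/10)+10^(105.6/10)) = 106.68 dB SPL.
Then apply −20·log₁₀(19/3.3) = -15.20 dB → 91.5 dB SPL.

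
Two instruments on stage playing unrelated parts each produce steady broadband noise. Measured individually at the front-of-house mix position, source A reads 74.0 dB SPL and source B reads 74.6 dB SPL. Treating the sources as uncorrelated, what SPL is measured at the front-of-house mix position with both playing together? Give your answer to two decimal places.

77.32 dB SPL

Add the sources as powers (linear), then convert back to dB:
L_total = 10·log₁₀(10^(74.0/10) + 10^(74.6/10)) = 10·log₁₀(53960000) = 77.32 dB SPL.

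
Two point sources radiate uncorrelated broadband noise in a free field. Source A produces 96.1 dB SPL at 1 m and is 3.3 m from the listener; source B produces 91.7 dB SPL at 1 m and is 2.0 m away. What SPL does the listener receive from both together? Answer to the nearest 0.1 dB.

88.7 dB SPL

At the listener: L_A = 96.1 − 20·log₁₀(3.3) = 85.73 dB; L_B = 91.7 − 20·log₁₀(2.0) = 85.68 dB.
Combined: 10·log₁₀(10^(85.73/10)+10^(85.68/10)) = 88.7 dB SPL.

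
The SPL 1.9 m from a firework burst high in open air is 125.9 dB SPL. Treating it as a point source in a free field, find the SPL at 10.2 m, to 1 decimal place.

Free-field point source: level drops by 20·log₁₀ of the distance ratio.
ΔL = −20·log₁₀(10.2/1.9) = -14.60 dB, so L₂ = 125.9 + (-14.60) = 111.3 dB SPL.

111.3 dB SPL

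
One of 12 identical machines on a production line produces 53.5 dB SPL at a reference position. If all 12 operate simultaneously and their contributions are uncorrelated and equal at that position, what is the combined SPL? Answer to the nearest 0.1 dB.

12 equal incoherent sources raise the level by 10·log₁₀(12) = 10.79 dB.
L_total = 53.5 + 10.79 = 64.3 dB SPL.

64.3 dB SPL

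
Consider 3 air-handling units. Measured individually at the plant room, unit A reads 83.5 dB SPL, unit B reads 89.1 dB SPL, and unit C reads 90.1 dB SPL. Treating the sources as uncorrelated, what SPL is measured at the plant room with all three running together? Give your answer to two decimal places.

Add the sources as powers (linear), then convert back to dB:
L_total = 10·log₁₀(10^(83.5/10) + 10^(89.1/10) + 10^(90.1/10)) = 10·log₁₀(2060000000) = 93.14 dB SPL.

93.14 dB SPL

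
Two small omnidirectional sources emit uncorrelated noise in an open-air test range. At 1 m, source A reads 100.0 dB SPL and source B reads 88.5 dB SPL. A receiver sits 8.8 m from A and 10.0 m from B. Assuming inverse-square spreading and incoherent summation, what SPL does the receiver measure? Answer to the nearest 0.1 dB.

At the listener: L_A = 100.0 − 20·log₁₀(8.8) = 81.11 dB; L_B = 88.5 − 20·log₁₀(10.0) = 68.50 dB.
Combined: 10·log₁₀(10^(81.11/10)+10^(68.50/10)) = 81.3 dB SPL.

81.3 dB SPL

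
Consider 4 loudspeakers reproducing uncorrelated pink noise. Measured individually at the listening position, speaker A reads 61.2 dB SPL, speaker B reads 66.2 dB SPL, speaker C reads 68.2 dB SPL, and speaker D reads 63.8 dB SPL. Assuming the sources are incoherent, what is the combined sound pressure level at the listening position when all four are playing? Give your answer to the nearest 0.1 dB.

71.6 dB SPL

Incoherent sources sum as intensities:
L_total = 10·log₁₀(10^(61.2/10) + 10^(66.2/10) + 10^(68.2/10) + 10^(63.8/10)) = 10·log₁₀(14490000) = 71.6 dB SPL.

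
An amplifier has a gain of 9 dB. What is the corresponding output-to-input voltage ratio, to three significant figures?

Voltage ratio = 10^(dB/20).
10^(9/20) = 10^(0.4500) = 2.82.

2.82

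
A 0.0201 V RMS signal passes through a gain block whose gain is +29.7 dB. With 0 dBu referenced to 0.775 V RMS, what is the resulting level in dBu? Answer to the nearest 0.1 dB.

-2.0 dBu

Input level: 20·log₁₀(0.0201/0.775) = -31.72 dBu.
Output: -31.72 + 29.7 = -2.0 dBu.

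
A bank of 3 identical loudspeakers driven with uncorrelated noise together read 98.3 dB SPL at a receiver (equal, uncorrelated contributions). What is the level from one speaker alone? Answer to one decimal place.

3 equal incoherent sources add 10·log₁₀(3) = 4.77 dB over one source.
L_one = 98.3 − 4.77 = 93.5 dB SPL.

93.5 dB SPL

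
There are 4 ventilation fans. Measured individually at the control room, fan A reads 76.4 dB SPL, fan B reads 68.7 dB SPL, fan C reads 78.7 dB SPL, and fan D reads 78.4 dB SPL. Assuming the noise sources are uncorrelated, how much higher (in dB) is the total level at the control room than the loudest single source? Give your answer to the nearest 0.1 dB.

4.2 dB

Add the sources as powers (linear), then convert back to dB:
L_total = 10·log₁₀(10^(76.4/10) + 10^(68.7/10) + 10^(78.7/10) + 10^(78.4/10)) = 82.89 dB SPL.
Excess over the loudest (78.7 dB): 82.89 − 78.7 = 4.2 dB.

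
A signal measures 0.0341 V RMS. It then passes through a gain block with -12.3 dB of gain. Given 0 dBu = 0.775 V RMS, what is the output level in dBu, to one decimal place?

-39.4 dBu

Input level: 20·log₁₀(0.0341/0.775) = -27.13 dBu.
Output: -27.13 − 12.3 = -39.4 dBu.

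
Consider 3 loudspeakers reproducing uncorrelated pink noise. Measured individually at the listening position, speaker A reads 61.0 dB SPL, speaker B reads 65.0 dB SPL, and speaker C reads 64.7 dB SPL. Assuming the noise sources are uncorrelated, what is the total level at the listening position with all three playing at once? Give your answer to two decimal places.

68.68 dB SPL

Add the sources as powers (linear), then convert back to dB:
L_total = 10·log₁₀(10^(61.0/10) + 10^(65.0/10) + 10^(64.7/10)) = 10·log₁₀(7372000) = 68.68 dB SPL.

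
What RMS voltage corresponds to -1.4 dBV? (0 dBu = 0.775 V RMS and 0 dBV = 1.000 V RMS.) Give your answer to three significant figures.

0.851 V

V = 1.000 V × 10^(-1.4/20).
= 1.000 × 0.8511 = 0.851 V.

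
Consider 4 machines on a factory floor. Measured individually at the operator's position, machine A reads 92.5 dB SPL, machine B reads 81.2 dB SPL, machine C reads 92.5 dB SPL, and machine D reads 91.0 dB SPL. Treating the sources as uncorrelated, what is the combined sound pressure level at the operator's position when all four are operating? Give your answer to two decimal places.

96.94 dB SPL

Uncorrelated sources add in intensity (power), not in dB.
L_total = 10·log₁₀(10^(92.5/10) + 10^(81.2/10) + 10^(92.5/10) + 10^(91.0/10)) = 10·log₁₀(4947000000) = 96.94 dB SPL.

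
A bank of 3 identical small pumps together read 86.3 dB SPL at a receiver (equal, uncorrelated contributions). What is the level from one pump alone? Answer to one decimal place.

3 equal incoherent sources add 10·log₁₀(3) = 4.77 dB over one source.
L_one = 86.3 − 4.77 = 81.5 dB SPL.

81.5 dB SPL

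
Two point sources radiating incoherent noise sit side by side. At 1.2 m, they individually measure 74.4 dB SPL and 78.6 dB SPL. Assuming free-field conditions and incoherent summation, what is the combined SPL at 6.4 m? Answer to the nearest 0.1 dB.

65.5 dB SPL

Combined at 1.2 m: 10·log₁₀(10^(74.4/10)+10^(78.6/10)) = 80.00 dB SPL.
Then apply −20·log₁₀(6.4/1.2) = -14.54 dB → 65.5 dB SPL.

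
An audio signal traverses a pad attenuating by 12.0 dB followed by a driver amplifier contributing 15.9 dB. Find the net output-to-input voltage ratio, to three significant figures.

1.57

Net gain = (−12.0) + 15.9 = 3.9 dB.
Voltage ratio = 10^(3.9/20) = 1.57.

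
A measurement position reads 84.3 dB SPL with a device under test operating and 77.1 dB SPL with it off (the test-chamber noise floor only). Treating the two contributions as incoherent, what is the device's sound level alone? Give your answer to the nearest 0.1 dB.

Subtract intensities: L_src = 10·log₁₀(10^(L_total/10) − 10^(L_bg/10)).
L_src = 10·log₁₀(10^(84.3/10) − 10^(77.1/10)) = 10·log₁₀(217900000) = 83.4 dB SPL.

83.4 dB SPL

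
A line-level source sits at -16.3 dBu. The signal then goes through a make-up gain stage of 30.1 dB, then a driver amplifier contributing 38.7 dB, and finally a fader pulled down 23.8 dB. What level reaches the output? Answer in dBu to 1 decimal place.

+28.7 dBu

Gain stages sum in dB:
-16.3 + 30.1 + 38.7 − 23.8 = +28.7 dBu.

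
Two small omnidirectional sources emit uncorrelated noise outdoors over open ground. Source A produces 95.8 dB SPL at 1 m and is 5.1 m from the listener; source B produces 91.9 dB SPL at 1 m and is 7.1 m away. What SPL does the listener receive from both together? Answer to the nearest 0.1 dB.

82.5 dB SPL

At the listener: L_A = 95.8 − 20·log₁₀(5.1) = 81.65 dB; L_B = 91.9 − 20·log₁₀(7.1) = 74.87 dB.
Combined: 10·log₁₀(10^(81.65/10)+10^(74.87/10)) = 82.5 dB SPL.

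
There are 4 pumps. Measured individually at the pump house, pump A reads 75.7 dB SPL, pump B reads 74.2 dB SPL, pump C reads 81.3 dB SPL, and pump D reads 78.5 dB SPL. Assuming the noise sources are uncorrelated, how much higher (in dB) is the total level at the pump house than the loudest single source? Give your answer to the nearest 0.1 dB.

3.0 dB

Add the sources as powers (linear), then convert back to dB:
L_total = 10·log₁₀(10^(75.7/10) + 10^(74.2/10) + 10^(81.3/10) + 10^(78.5/10)) = 84.30 dB SPL.
Excess over the loudest (81.3 dB): 84.30 − 81.3 = 3.0 dB.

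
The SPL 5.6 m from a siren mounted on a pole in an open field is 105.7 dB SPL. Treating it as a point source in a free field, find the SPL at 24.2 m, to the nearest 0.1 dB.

93.0 dB SPL

Inverse-square spreading gives ΔL = −20·log₁₀(d₂/d₁).
ΔL = −20·log₁₀(24.2/5.6) = -12.71 dB, so L₂ = 105.7 + (-12.71) = 93.0 dB SPL.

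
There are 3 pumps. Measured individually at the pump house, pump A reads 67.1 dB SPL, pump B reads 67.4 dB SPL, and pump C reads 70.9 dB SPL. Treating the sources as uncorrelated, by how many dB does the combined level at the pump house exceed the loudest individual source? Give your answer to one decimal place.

Add the sources as powers (linear), then convert back to dB:
L_total = 10·log₁₀(10^(67.1/10) + 10^(67.4/10) + 10^(70.9/10)) = 73.60 dB SPL.
Excess over the loudest (70.9 dB): 73.60 − 70.9 = 2.7 dB.

2.7 dB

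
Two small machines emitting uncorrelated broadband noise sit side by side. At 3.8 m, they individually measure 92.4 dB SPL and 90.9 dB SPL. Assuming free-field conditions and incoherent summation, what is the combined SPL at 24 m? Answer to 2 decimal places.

Combined at 3.8 m: 10·log₁₀(10^(92.4/10)+10^(90.9/10)) = 94.725 dB SPL.
Then apply −20·log₁₀(24/3.8) = -16.009 dB → 78.72 dB SPL.

78.72 dB SPL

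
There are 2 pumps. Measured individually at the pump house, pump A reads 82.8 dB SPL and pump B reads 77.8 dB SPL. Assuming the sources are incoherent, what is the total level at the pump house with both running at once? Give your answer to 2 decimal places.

83.99 dB SPL

Uncorrelated sources add in intensity (power), not in dB.
L_total = 10·log₁₀(10^(82.8/10) + 10^(77.8/10)) = 10·log₁₀(250800000) = 83.99 dB SPL.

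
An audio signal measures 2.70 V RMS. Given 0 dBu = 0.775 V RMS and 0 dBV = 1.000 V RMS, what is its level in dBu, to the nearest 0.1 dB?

dBu = 20·log₁₀(V / 0.775 V).
20·log₁₀(2.70/0.775) = +10.8 dBu.

+10.8 dBu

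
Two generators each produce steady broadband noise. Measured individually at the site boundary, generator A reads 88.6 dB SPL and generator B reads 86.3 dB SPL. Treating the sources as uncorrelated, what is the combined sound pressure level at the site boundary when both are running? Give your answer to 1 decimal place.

Uncorrelated sources add in intensity (power), not in dB.
L_total = 10·log₁₀(10^(88.6/10) + 10^(86.3/10)) = 10·log₁₀(1151000000) = 90.6 dB SPL.

90.6 dB SPL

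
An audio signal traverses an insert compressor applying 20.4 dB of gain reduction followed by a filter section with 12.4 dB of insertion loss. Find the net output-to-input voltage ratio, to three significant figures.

0.0229

Net gain = (−20.4) + (−12.4) = -32.8 dB.
Voltage ratio = 10^(-32.8/20) = 0.0229.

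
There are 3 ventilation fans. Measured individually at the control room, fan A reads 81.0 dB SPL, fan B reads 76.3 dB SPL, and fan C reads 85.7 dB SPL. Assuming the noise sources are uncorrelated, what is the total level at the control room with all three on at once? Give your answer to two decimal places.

Incoherent sources sum as intensities:
L_total = 10·log₁₀(10^(81.0/10) + 10^(76.3/10) + 10^(85.7/10)) = 10·log₁₀(540100000) = 87.32 dB SPL.

87.32 dB SPL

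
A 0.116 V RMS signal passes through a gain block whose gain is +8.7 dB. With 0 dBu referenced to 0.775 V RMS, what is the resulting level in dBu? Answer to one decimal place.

Input level: 20·log₁₀(0.116/0.775) = -16.50 dBu.
Output: -16.50 + 8.7 = -7.8 dBu.

-7.8 dBu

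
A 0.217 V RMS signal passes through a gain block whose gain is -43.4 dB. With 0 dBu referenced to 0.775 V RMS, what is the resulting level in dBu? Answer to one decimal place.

Input level: 20·log₁₀(0.217/0.775) = -11.06 dBu.
Output: -11.06 − 43.4 = -54.5 dBu.

-54.5 dBu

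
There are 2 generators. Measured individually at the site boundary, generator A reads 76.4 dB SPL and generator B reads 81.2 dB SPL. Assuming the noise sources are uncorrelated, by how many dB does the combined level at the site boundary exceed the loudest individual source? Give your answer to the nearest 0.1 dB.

Uncorrelated sources add in intensity (power), not in dB.
L_total = 10·log₁₀(10^(76.4/10) + 10^(81.2/10)) = 82.44 dB SPL.
Excess over the loudest (81.2 dB): 82.44 − 81.2 = 1.2 dB.

1.2 dB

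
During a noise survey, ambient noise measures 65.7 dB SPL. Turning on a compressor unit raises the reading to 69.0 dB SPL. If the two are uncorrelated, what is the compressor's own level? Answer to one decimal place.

66.3 dB SPL

Remove the background by subtracting linear intensities:
L_src = 10·log₁₀(10^(69.0/10) − 10^(65.7/10)) = 10·log₁₀(4228000) = 66.3 dB SPL.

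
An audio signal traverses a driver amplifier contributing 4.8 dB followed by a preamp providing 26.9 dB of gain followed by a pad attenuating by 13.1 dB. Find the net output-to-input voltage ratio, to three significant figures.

8.51

Net gain = 4.8 + 26.9 + (−13.1) = 18.6 dB.
Voltage ratio = 10^(18.6/20) = 8.51.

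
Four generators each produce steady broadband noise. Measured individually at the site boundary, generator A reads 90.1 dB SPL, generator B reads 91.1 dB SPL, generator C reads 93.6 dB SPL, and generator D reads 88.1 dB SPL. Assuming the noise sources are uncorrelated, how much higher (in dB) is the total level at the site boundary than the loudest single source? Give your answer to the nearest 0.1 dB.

Uncorrelated sources add in intensity (power), not in dB.
L_total = 10·log₁₀(10^(90.1/10) + 10^(91.1/10) + 10^(93.6/10) + 10^(88.1/10)) = 97.20 dB SPL.
Excess over the loudest (93.6 dB): 97.20 − 93.6 = 3.6 dB.

3.6 dB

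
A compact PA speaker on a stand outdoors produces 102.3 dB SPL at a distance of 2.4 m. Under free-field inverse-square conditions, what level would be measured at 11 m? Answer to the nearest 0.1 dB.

89.1 dB SPL

Inverse-square spreading gives ΔL = −20·log₁₀(d₂/d₁).
ΔL = −20·log₁₀(11/2.4) = -13.22 dB, so L₂ = 102.3 + (-13.22) = 89.1 dB SPL.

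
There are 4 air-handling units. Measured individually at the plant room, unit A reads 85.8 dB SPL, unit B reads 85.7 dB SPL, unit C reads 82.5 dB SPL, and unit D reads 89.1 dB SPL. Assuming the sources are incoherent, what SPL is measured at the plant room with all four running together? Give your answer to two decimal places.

Uncorrelated sources add in intensity (power), not in dB.
L_total = 10·log₁₀(10^(85.8/10) + 10^(85.7/10) + 10^(82.5/10) + 10^(89.1/10)) = 10·log₁₀(1742000000) = 92.41 dB SPL.

92.41 dB SPL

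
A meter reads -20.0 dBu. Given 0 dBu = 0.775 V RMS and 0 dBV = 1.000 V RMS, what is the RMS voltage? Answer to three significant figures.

V = 0.775 V × 10^(-20.0/20).
= 0.775 × 0.1000 = 0.0775 V.

0.0775 V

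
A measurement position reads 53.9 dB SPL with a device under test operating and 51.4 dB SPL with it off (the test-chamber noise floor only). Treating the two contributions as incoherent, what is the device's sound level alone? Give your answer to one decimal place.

Remove the background by subtracting linear intensities:
L_src = 10·log₁₀(10^(53.9/10) − 10^(51.4/10)) = 10·log₁₀(107400) = 50.3 dB SPL.

50.3 dB SPL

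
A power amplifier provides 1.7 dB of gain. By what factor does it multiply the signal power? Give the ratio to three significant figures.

1.48

Power ratio = 10^(dB/10).
10^(1.7/10) = 10^(0.1700) = 1.48.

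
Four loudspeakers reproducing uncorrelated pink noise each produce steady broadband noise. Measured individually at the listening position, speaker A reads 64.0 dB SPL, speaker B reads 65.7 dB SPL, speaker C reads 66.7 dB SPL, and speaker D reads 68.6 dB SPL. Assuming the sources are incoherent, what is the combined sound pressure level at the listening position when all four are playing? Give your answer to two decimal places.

72.59 dB SPL

Add the sources as powers (linear), then convert back to dB:
L_total = 10·log₁₀(10^(64.0/10) + 10^(65.7/10) + 10^(66.7/10) + 10^(68.6/10)) = 10·log₁₀(18150000) = 72.59 dB SPL.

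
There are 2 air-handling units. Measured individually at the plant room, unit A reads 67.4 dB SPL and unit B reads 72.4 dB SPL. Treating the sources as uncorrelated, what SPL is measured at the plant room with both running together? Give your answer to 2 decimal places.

73.59 dB SPL

Add the sources as powers (linear), then convert back to dB:
L_total = 10·log₁₀(10^(67.4/10) + 10^(72.4/10)) = 10·log₁₀(22870000) = 73.59 dB SPL.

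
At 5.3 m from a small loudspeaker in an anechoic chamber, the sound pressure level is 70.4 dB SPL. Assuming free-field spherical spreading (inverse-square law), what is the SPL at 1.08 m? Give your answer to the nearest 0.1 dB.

Inverse-square spreading gives ΔL = −20·log₁₀(d₂/d₁).
ΔL = −20·log₁₀(1.08/5.3) = 13.82 dB, so L₂ = 70.4 + (13.82) = 84.2 dB SPL.

84.2 dB SPL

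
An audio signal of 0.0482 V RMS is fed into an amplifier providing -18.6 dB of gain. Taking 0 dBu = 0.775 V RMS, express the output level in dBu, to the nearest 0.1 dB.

Input level: 20·log₁₀(0.0482/0.775) = -24.13 dBu.
Output: -24.13 − 18.6 = -42.7 dBu.

-42.7 dBu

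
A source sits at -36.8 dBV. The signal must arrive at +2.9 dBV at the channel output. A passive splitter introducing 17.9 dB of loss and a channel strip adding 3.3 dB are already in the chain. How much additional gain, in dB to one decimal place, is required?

54.3 dB

The required make-up gain is the shortfall in the dB sum.
G = +2.9 − (-36.8) + 17.9 − 3.3 = 54.3 dB.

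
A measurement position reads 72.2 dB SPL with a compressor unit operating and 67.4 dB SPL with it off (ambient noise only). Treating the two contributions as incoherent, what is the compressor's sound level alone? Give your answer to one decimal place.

70.5 dB SPL

Remove the background by subtracting linear intensities:
L_src = 10·log₁₀(10^(72.2/10) − 10^(67.4/10)) = 10·log₁₀(11100000) = 70.5 dB SPL.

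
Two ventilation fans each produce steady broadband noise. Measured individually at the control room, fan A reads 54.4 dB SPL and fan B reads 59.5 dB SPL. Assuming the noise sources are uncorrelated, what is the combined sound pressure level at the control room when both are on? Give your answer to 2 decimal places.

60.67 dB SPL

Uncorrelated sources add in intensity (power), not in dB.
L_total = 10·log₁₀(10^(54.4/10) + 10^(59.5/10)) = 10·log₁₀(1167000) = 60.67 dB SPL.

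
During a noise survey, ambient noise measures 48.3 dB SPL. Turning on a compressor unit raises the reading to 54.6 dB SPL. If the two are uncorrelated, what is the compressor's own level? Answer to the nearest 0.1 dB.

Background correction is a power subtraction:
L_src = 10·log₁₀(10^(54.6/10) − 10^(48.3/10)) = 10·log₁₀(220800) = 53.4 dB SPL.

53.4 dB SPL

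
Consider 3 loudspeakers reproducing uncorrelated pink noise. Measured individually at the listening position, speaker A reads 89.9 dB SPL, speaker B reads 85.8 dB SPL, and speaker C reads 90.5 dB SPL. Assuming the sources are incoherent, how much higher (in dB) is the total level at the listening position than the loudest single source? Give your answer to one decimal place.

Uncorrelated sources add in intensity (power), not in dB.
L_total = 10·log₁₀(10^(89.9/10) + 10^(85.8/10) + 10^(90.5/10)) = 93.94 dB SPL.
Excess over the loudest (90.5 dB): 93.94 − 90.5 = 3.4 dB.

3.4 dB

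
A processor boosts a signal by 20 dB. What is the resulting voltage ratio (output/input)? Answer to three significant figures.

10.0

Voltage ratio = 10^(dB/20).
10^(20/20) = 10^(1.000) = 10.0.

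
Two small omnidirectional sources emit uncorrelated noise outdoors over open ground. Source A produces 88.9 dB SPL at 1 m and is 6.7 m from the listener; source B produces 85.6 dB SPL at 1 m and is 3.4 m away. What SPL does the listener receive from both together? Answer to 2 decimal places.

At the listener: L_A = 88.9 − 20·log₁₀(6.7) = 72.379 dB; L_B = 85.6 − 20·log₁₀(3.4) = 74.970 dB.
Combined: 10·log₁₀(10^(72.379/10)+10^(74.970/10)) = 76.88 dB SPL.

76.88 dB SPL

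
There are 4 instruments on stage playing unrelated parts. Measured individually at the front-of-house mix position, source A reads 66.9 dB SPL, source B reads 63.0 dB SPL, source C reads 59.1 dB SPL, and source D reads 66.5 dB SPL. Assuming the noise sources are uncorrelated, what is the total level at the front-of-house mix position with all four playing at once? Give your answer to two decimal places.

Incoherent sources sum as intensities:
L_total = 10·log₁₀(10^(66.9/10) + 10^(63.0/10) + 10^(59.1/10) + 10^(66.5/10)) = 10·log₁₀(12170000) = 70.85 dB SPL.

70.85 dB SPL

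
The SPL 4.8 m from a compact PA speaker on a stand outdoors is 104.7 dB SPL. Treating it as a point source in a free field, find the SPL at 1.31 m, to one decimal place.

116.0 dB SPL

Free-field point source: level drops by 20·log₁₀ of the distance ratio.
ΔL = −20·log₁₀(1.31/4.8) = 11.28 dB, so L₂ = 104.7 + (11.28) = 116.0 dB SPL.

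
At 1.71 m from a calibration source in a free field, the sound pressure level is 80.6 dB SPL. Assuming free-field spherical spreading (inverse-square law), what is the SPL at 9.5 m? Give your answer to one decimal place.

65.7 dB SPL

Free-field point source: level drops by 20·log₁₀ of the distance ratio.
ΔL = −20·log₁₀(9.5/1.71) = -14.89 dB, so L₂ = 80.6 + (-14.89) = 65.7 dB SPL.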